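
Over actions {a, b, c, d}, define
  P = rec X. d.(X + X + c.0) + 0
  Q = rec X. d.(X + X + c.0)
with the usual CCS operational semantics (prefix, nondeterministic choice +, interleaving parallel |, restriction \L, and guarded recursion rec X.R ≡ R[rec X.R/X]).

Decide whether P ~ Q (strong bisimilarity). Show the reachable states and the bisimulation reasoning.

Reachable graph of P (3 states):
  p0 = rec X. d.(X + X + c.0) + 0 :: ··d··> p1
  p1 = (rec X. d.(X + X + c.0) + 0) + (rec X. d.(X + X + c.0) + 0) + c.0 :: ··c··> p2, ··d··> p1
  p2 = 0 :: deadlocked
Reachable graph of Q (3 states):
  q0 = rec X. d.(X + X + c.0) :: ··d··> q1
  q1 = (rec X. d.(X + X + c.0)) + (rec X. d.(X + X + c.0)) + c.0 :: ··c··> q2, ··d··> q1
  q2 = 0 :: deadlocked
Partition-refinement fixed point:
  B0 = {p0, q0}
  B1 = {p1, q1}
  B2 = {p2, q2}
p0 ∈ B0, q0 ∈ B0 → same block

P ~ Q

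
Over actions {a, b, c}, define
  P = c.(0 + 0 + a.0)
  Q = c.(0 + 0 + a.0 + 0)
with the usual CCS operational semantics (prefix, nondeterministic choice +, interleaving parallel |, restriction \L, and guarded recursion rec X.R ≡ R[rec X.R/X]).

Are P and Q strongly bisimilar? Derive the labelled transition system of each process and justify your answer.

bisimilar

Reachable graph of P (3 states):
  p0 = c.(0 + 0 + a.0) → -c-> p1
  p1 = 0 + 0 + a.0 → -a-> p2
  p2 = 0 → ∅
Reachable graph of Q (3 states):
  q0 = c.(0 + 0 + a.0 + 0) → -c-> q1
  q1 = 0 + 0 + a.0 + 0 → -a-> q2
  q2 = 0 → ∅
Bisimilarity quotient blocks:
  B0 = {p0, q0}
  B1 = {p1, q1}
  B2 = {p2, q2}
p0 ∈ B0, q0 ∈ B0 → same block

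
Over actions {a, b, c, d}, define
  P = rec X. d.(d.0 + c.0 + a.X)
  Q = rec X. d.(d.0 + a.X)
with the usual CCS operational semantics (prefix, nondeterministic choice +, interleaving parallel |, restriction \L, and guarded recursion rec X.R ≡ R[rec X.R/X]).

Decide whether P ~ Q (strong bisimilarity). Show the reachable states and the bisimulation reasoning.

P's transition system — 3 states:
  p0 = rec X. d.(d.0 + c.0 + a.X) | ··d··> p1
  p1 = d.0 + c.0 + a.(rec X. d.(d.0 + c.0 + a.X)) | ··a··> p0, ··c··> p2, ··d··> p2
  p2 = 0 | ∅
Q's transition system — 3 states:
  q0 = rec X. d.(d.0 + a.X) | ··d··> q1
  q1 = d.0 + a.(rec X. d.(d.0 + a.X)) | ··a··> q0, ··d··> q2
  q2 = 0 | ∅
Coarsest stable partition (strong bisimilarity classes):
  B0 = {p0}
  B1 = {p1}
  B2 = {p2, q2}
  B3 = {q0}
  B4 = {q1}
p0 ∈ B0, q0 ∈ B3 → different blocks

not bisimilar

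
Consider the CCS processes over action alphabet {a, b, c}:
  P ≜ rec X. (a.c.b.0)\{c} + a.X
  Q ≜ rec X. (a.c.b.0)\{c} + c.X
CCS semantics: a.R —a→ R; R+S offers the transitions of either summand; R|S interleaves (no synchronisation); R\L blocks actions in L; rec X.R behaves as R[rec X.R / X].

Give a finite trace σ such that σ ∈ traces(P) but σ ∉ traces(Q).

aa

LTS(P): 2 reachable states
  p0 = rec X. (a.c.b.0)\{c} + a.X ⊢ ··a··> p0, ··a··> p1
  p1 = (c.b.0)\{c} ⊢ (no moves)
LTS(Q): 2 reachable states
  q0 = rec X. (a.c.b.0)\{c} + c.X ⊢ ··a··> q1, ··c··> q0
  q1 = (c.b.0)\{c} ⊢ (no moves)
Executing aa from P (initial set {p0}):
  step 1 (a): {p0, p1}
  step 2 (a): {p0, p1}
  ✓ P
Executing aa from Q (initial set {q0}):
  step 1 (a): {q1}
  step 2 (a): ∅ (Q stuck)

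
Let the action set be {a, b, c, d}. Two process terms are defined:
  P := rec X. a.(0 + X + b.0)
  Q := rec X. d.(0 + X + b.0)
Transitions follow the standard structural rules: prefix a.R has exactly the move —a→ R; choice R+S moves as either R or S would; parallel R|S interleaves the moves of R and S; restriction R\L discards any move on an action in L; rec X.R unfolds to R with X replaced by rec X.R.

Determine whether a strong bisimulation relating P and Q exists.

LTS(P): 3 reachable states
  u0 = rec X. a.(0 + X + b.0) | —a→ u1
  u1 = 0 + (rec X. a.(0 + X + b.0)) + b.0 | —a→ u1, —b→ u2
  u2 = 0 | ∅
LTS(Q): 3 reachable states
  v0 = rec X. d.(0 + X + b.0) | —d→ v1
  v1 = 0 + (rec X. d.(0 + X + b.0)) + b.0 | —b→ v2, —d→ v1
  v2 = 0 | ∅
Bisimilarity quotient blocks:
  B0 = {u0}
  B1 = {u1}
  B2 = {u2, v2}
  B3 = {v0}
  B4 = {v1}
u0 ∈ B0, v0 ∈ B3 → different blocks

P ≁ Q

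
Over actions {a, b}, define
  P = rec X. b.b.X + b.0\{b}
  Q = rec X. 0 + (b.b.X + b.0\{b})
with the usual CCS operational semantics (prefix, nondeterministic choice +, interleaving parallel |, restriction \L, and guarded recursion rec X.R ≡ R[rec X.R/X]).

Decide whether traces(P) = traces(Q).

Reachable graph of P (3 states):
  m0 = rec X. b.b.X + b.0\{b} | =b=> m1, =b=> m2
  m1 = 0\{b} | ·
  m2 = b.(rec X. b.b.X + b.0\{b}) | =b=> m0
Reachable graph of Q (3 states):
  n0 = rec X. 0 + (b.b.X + b.0\{b}) | =b=> n1, =b=> n2
  n1 = 0\{b} | ·
  n2 = b.(rec X. 0 + (b.b.X + b.0\{b})) | =b=> n0
Coarsest stable partition (strong bisimilarity classes):
  B0 = {m0, n0}
  B1 = {m1, n1}
  B2 = {m2, n2}
m0 ∈ B0, n0 ∈ B0 → same block
Bisimilar ⇒ trace-equivalent.

YES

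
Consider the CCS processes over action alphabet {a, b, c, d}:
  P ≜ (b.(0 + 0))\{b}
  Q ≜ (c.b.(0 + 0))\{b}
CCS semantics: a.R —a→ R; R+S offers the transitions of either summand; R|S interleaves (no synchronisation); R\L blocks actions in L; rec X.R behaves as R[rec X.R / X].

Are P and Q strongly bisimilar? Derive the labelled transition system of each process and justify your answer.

not bisimilar

P's transition system — 1 states:
  s0 = (b.(0 + 0))\{b} has moves ·
Q's transition system — 2 states:
  t0 = (c.b.(0 + 0))\{b} has moves --c--▸ t1
  t1 = (b.(0 + 0))\{b} has moves ·
Coarsest stable partition (strong bisimilarity classes):
  B0 = {s0, t1}
  B1 = {t0}
s0 ∈ B0, t0 ∈ B1 → different blocks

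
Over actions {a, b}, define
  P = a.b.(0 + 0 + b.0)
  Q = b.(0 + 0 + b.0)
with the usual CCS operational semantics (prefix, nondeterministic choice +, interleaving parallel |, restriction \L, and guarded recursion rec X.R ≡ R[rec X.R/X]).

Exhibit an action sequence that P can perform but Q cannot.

P's transition system — 4 states:
  s0 = a.b.(0 + 0 + b.0) ⊢ ··a··> s1
  s1 = b.(0 + 0 + b.0) ⊢ ··b··> s2
  s2 = 0 + 0 + b.0 ⊢ ··b··> s3
  s3 = 0 ⊢ stopped
Q's transition system — 3 states:
  t0 = b.(0 + 0 + b.0) ⊢ ··b··> t1
  t1 = 0 + 0 + b.0 ⊢ ··b··> t2
  t2 = 0 ⊢ stopped
Run σ = ⟨a⟩ on P: start {s0}
  [1] a ⇒ {s1}
  ✓ P
Run σ = ⟨a⟩ on Q: start {t0}
  [1] a ⇒ ∅  — Q cannot continue

a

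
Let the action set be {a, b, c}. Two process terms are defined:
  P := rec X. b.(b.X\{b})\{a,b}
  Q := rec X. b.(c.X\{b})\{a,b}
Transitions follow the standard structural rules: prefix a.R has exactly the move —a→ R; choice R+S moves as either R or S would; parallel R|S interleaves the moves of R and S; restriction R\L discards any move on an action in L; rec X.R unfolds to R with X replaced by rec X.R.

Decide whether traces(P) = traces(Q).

LTS(P): 2 reachable states
  m0 = rec X. b.(b.X\{b})\{a,b} has moves ··b··> m1
  m1 = (b.(rec X. b.(b.X\{b})\{a,b})\{b})\{a,b} has moves ·
LTS(Q): 3 reachable states
  n0 = rec X. b.(c.X\{b})\{a,b} has moves ··b··> n1
  n1 = (c.(rec X. b.(c.X\{b})\{a,b})\{b})\{a,b} has moves ··c··> n2
  n2 = (rec X. b.(c.X\{b})\{a,b})\{b}\{a,b} has moves ·
Executing bc from Q (initial set {n0}):
  step 1 (b): {n1}
  step 2 (c): {n2}
  Q completes σ.
Executing bc from P (initial set {m0}):
  step 1 (b): {m1}
  step 2 (c): ∅ (P stuck)

NO — witness ⟨bc⟩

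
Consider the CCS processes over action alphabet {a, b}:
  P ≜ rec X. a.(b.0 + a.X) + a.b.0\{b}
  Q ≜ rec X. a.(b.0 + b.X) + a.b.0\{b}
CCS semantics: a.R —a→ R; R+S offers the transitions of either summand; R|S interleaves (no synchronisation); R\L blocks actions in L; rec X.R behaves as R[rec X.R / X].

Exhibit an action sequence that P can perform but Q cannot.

aa

Reachable graph of P (5 states):
  m0 = rec X. a.(b.0 + a.X) + a.b.0\{b} → -a-> m1, -a-> m2
  m1 = b.0 + a.(rec X. a.(b.0 + a.X) + a.b.0\{b}) → -a-> m0, -b-> m3
  m2 = b.0\{b} → -b-> m4
  m3 = 0 → ∅
  m4 = 0\{b} → ∅
Reachable graph of Q (5 states):
  n0 = rec X. a.(b.0 + b.X) + a.b.0\{b} → -a-> n1, -a-> n2
  n1 = b.0 + b.(rec X. a.(b.0 + b.X) + a.b.0\{b}) → -b-> n0, -b-> n3
  n2 = b.0\{b} → -b-> n4
  n3 = 0 → ∅
  n4 = 0\{b} → ∅
Executing aa from P (initial set {m0}):
  step 1 (a): {m1, m2}
  step 2 (a): {m0}
  ✓ P
Executing aa from Q (initial set {n0}):
  step 1 (a): {n1, n2}
  step 2 (a): no successor for Q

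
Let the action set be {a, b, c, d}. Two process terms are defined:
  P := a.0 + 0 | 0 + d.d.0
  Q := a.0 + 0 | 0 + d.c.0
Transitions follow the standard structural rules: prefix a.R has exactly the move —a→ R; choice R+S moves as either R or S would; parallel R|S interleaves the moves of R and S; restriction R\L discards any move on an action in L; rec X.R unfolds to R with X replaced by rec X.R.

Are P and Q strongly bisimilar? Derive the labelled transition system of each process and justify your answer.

not bisimilar

LTS(P): 3 reachable states
  p0 = a.0 + 0 | 0 + d.d.0 ⊢ =a=> p1, =d=> p2
  p1 = 0 ⊢ stopped
  p2 = d.0 ⊢ =d=> p1
LTS(Q): 3 reachable states
  q0 = a.0 + 0 | 0 + d.c.0 ⊢ =a=> q1, =d=> q2
  q1 = 0 ⊢ stopped
  q2 = c.0 ⊢ =c=> q1
Bisimilarity quotient blocks:
  B0 = {p0}
  B1 = {p1, q1}
  B2 = {p2}
  B3 = {q0}
  B4 = {q2}
p0 ∈ B0, q0 ∈ B3 → different blocks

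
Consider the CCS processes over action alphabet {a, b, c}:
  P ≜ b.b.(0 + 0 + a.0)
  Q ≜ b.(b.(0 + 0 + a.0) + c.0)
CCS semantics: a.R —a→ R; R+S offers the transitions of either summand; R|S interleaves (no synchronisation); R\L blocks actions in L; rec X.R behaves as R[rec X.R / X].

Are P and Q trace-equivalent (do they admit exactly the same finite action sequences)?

LTS(P): 4 reachable states
  p0 = b.b.(0 + 0 + a.0) has moves —b→ p1
  p1 = b.(0 + 0 + a.0) has moves —b→ p2
  p2 = 0 + 0 + a.0 has moves —a→ p3
  p3 = 0 has moves ∅
LTS(Q): 4 reachable states
  q0 = b.(b.(0 + 0 + a.0) + c.0) has moves —b→ q1
  q1 = b.(0 + 0 + a.0) + c.0 has moves —b→ q2, —c→ q3
  q2 = 0 + 0 + a.0 has moves —a→ q3
  q3 = 0 has moves ∅
Trace ⟨bc⟩ through Q, begin at {q0}:
  after b @ step 1: {q1}
  after c @ step 2: {q3}
  Q completes σ.
Trace ⟨bc⟩ through P, begin at {p0}:
  after b @ step 1: {p1}
  after c @ step 2: no successor for P

NO — witness ⟨bc⟩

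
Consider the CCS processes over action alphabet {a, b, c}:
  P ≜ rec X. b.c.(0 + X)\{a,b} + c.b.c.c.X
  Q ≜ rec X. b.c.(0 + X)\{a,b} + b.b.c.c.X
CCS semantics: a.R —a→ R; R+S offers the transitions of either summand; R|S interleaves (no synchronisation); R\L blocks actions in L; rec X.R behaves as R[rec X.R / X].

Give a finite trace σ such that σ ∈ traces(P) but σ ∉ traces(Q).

c

P's transition system — 7 states:
  m0 = rec X. b.c.(0 + X)\{a,b} + c.b.c.c.X | --b--▸ m1, --c--▸ m2
  m1 = c.(0 + (rec X. b.c.(0 + X)\{a,b} + c.b.c.c.X))\{a,b} | --c--▸ m3
  m2 = b.c.c.(rec X. b.c.(0 + X)\{a,b} + c.b.c.c.X) | --b--▸ m4
  m3 = (0 + (rec X. b.c.(0 + X)\{a,b} + c.b.c.c.X))\{a,b} | --c--▸ m5
  m4 = c.c.(rec X. b.c.(0 + X)\{a,b} + c.b.c.c.X) | --c--▸ m6
  m5 = (b.c.c.(rec X. b.c.(0 + X)\{a,b} + c.b.c.c.X))\{a,b} | deadlocked
  m6 = c.(rec X. b.c.(0 + X)\{a,b} + c.b.c.c.X) | --c--▸ m0
Q's transition system — 6 states:
  n0 = rec X. b.c.(0 + X)\{a,b} + b.b.c.c.X | --b--▸ n1, --b--▸ n2
  n1 = b.c.c.(rec X. b.c.(0 + X)\{a,b} + b.b.c.c.X) | --b--▸ n3
  n2 = c.(0 + (rec X. b.c.(0 + X)\{a,b} + b.b.c.c.X))\{a,b} | --c--▸ n4
  n3 = c.c.(rec X. b.c.(0 + X)\{a,b} + b.b.c.c.X) | --c--▸ n5
  n4 = (0 + (rec X. b.c.(0 + X)\{a,b} + b.b.c.c.X))\{a,b} | deadlocked
  n5 = c.(rec X. b.c.(0 + X)\{a,b} + b.b.c.c.X) | --c--▸ n0
Executing c from P (initial set {m0}):
  after c @ step 1: {m2}
  ✓ P
Executing c from Q (initial set {n0}):
  after c @ step 1: no successor for Q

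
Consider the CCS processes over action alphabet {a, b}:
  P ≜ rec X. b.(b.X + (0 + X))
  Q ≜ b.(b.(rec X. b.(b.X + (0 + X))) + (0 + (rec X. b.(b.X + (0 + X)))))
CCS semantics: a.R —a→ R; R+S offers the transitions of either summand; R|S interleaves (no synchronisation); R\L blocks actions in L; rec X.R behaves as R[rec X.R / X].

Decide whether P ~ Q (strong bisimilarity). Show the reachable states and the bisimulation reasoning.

P's transition system — 2 states:
  p0 = rec X. b.(b.X + (0 + X)) | =b=> p1
  p1 = b.(rec X. b.(b.X + (0 + X))) + (0 + (rec X. b.(b.X + (0 + X)))) | =b=> p0, =b=> p1
Q's transition system — 3 states:
  q0 = b.(b.(rec X. b.(b.X + (0 + X))) + (0 + (rec X. b.(b.X + (0 + X))))) | =b=> q1
  q1 = b.(rec X. b.(b.X + (0 + X))) + (0 + (rec X. b.(b.X + (0 + X)))) | =b=> q1, =b=> q2
  q2 = rec X. b.(b.X + (0 + X)) | =b=> q1
Coarsest stable partition (strong bisimilarity classes):
  B0 = {p0, p1, q0, q1, q2}
p0 ∈ B0, q0 ∈ B0 → same block

bisimilar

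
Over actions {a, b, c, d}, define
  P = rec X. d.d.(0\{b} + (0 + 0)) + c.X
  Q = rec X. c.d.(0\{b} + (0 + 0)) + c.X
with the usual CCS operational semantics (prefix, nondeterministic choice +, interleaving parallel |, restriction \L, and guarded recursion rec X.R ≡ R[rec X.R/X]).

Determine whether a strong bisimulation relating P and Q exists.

not bisimilar

LTS(P): 3 reachable states
  p0 = rec X. d.d.(0\{b} + (0 + 0)) + c.X :: ··c··> p0, ··d··> p1
  p1 = d.(0\{b} + (0 + 0)) :: ··d··> p2
  p2 = 0\{b} + (0 + 0) :: deadlocked
LTS(Q): 3 reachable states
  q0 = rec X. c.d.(0\{b} + (0 + 0)) + c.X :: ··c··> q0, ··c··> q1
  q1 = d.(0\{b} + (0 + 0)) :: ··d··> q2
  q2 = 0\{b} + (0 + 0) :: deadlocked
Partition-refinement fixed point:
  B0 = {p0}
  B1 = {p1, q1}
  B2 = {p2, q2}
  B3 = {q0}
p0 ∈ B0, q0 ∈ B3 → different blocks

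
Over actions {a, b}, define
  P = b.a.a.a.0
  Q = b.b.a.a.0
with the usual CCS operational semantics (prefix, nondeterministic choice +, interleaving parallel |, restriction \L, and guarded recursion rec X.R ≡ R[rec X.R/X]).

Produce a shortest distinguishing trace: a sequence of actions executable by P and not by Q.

ba

LTS(P): 5 reachable states
  u0 = b.a.a.a.0 has moves ··b··> u1
  u1 = a.a.a.0 has moves ··a··> u2
  u2 = a.a.0 has moves ··a··> u3
  u3 = a.0 has moves ··a··> u4
  u4 = 0 has moves ∅
LTS(Q): 5 reachable states
  v0 = b.b.a.a.0 has moves ··b··> v1
  v1 = b.a.a.0 has moves ··b··> v2
  v2 = a.a.0 has moves ··a··> v3
  v3 = a.0 has moves ··a··> v4
  v4 = 0 has moves ∅
Executing ba from P (initial set {u0}):
  step 1 (b): {u1}
  step 2 (a): {u2}
  ✓ P
Executing ba from Q (initial set {v0}):
  step 1 (b): {v1}
  step 2 (a): ∅  — Q cannot continue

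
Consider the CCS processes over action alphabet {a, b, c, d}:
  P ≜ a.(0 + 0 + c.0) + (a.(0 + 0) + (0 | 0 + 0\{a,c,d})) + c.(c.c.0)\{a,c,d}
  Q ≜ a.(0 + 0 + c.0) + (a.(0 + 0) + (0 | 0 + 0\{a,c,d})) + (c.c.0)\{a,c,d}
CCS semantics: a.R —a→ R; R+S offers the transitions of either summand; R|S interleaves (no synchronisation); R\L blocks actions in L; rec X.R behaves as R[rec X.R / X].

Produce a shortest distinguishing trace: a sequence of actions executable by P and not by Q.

c

LTS(P): 5 reachable states
  s0 = a.(0 + 0 + c.0) + (a.(0 + 0) + (0 | 0 + 0\{a,c,d})) + c.(c.c.0)\{a,c,d} ⊢ -a-> s1, -a-> s2, -c-> s3
  s1 = 0 + 0 ⊢ deadlocked
  s2 = 0 + 0 + c.0 ⊢ -c-> s4
  s3 = (c.c.0)\{a,c,d} ⊢ deadlocked
  s4 = 0 ⊢ deadlocked
LTS(Q): 4 reachable states
  t0 = a.(0 + 0 + c.0) + (a.(0 + 0) + (0 | 0 + 0\{a,c,d})) + (c.c.0)\{a,c,d} ⊢ -a-> t1, -a-> t2
  t1 = 0 + 0 ⊢ deadlocked
  t2 = 0 + 0 + c.0 ⊢ -c-> t3
  t3 = 0 ⊢ deadlocked
Run σ = ⟨c⟩ on P: start {s0}
  step 1 (c): {s3}
  ✓ P
Run σ = ⟨c⟩ on Q: start {t0}
  step 1 (c): no successor for Q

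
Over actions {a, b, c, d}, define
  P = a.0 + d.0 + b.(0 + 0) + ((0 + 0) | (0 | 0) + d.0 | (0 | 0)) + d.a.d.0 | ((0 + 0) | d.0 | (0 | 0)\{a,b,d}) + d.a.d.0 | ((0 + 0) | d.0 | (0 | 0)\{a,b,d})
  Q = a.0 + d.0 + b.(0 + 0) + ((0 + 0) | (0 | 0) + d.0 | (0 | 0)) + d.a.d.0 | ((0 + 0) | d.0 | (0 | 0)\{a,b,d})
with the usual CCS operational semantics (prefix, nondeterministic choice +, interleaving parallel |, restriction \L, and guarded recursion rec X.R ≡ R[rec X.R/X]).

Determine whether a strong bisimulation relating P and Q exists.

P ~ Q

P's transition system — 11 states:
  u0 = a.0 + d.0 + b.(0 + 0) + ((0 + 0) | (0 | 0) + d.0 | (0 | 0)) + d.a.d.0 | ((0 + 0) | d.0 | (0 | 0)\{a,b,d}) + d.a.d.0 | ((0 + 0) | d.0 | (0 | 0)\{a,b,d}) has moves —a→ u1, —b→ u2, —d→ u1, —d→ u3, —d→ u4, —d→ u5
  u1 = 0 has moves (no moves)
  u2 = 0 + 0 has moves (no moves)
  u3 = 0 | (0 | 0) has moves (no moves)
  u4 = a.d.0 | ((0 + 0) | d.0 | (0 | 0)\{a,b,d}) has moves —a→ u6, —d→ u7
  u5 = d.a.d.0 | ((0 + 0) | 0 | (0 | 0)\{a,b,d}) has moves —d→ u7
  u6 = d.0 | ((0 + 0) | d.0 | (0 | 0)\{a,b,d}) has moves —d→ u8, —d→ u9
  u7 = a.d.0 | ((0 + 0) | 0 | (0 | 0)\{a,b,d}) has moves —a→ u9
  u8 = 0 | ((0 + 0) | d.0 | (0 | 0)\{a,b,d}) has moves —d→ u10
  u9 = d.0 | ((0 + 0) | 0 | (0 | 0)\{a,b,d}) has moves —d→ u10
  u10 = 0 | ((0 + 0) | 0 | (0 | 0)\{a,b,d}) has moves (no moves)
Q's transition system — 11 states:
  v0 = a.0 + d.0 + b.(0 + 0) + ((0 + 0) | (0 | 0) + d.0 | (0 | 0)) + d.a.d.0 | ((0 + 0) | d.0 | (0 | 0)\{a,b,d}) has moves —a→ v1, —b→ v2, —d→ v1, —d→ v3, —d→ v4, —d→ v5
  v1 = 0 has moves (no moves)
  v2 = 0 + 0 has moves (no moves)
  v3 = 0 | (0 | 0) has moves (no moves)
  v4 = a.d.0 | ((0 + 0) | d.0 | (0 | 0)\{a,b,d}) has moves —a→ v6, —d→ v7
  v5 = d.a.d.0 | ((0 + 0) | 0 | (0 | 0)\{a,b,d}) has moves —d→ v7
  v6 = d.0 | ((0 + 0) | d.0 | (0 | 0)\{a,b,d}) has moves —d→ v8, —d→ v9
  v7 = a.d.0 | ((0 + 0) | 0 | (0 | 0)\{a,b,d}) has moves —a→ v9
  v8 = 0 | ((0 + 0) | d.0 | (0 | 0)\{a,b,d}) has moves —d→ v10
  v9 = d.0 | ((0 + 0) | 0 | (0 | 0)\{a,b,d}) has moves —d→ v10
  v10 = 0 | ((0 + 0) | 0 | (0 | 0)\{a,b,d}) has moves (no moves)
Partition-refinement fixed point:
  B0 = {u0, v0}
  B1 = {u1, u10, u2, u3, v1, v10, v2, v3}
  B2 = {u5, v5}
  B3 = {u7, v7}
  B4 = {u8, u9, v8, v9}
  B5 = {u4, v4}
  B6 = {u6, v6}
u0 ∈ B0, v0 ∈ B0 → same block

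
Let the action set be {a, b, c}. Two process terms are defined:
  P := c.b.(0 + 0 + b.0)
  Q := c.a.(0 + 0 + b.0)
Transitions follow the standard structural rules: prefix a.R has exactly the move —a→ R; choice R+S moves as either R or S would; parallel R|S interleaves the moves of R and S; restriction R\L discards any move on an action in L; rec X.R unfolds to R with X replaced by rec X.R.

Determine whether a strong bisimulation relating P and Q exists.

not bisimilar

Reachable graph of P (4 states):
  s0 = c.b.(0 + 0 + b.0) ⊢ --c--▸ s1
  s1 = b.(0 + 0 + b.0) ⊢ --b--▸ s2
  s2 = 0 + 0 + b.0 ⊢ --b--▸ s3
  s3 = 0 ⊢ deadlocked
Reachable graph of Q (4 states):
  t0 = c.a.(0 + 0 + b.0) ⊢ --c--▸ t1
  t1 = a.(0 + 0 + b.0) ⊢ --a--▸ t2
  t2 = 0 + 0 + b.0 ⊢ --b--▸ t3
  t3 = 0 ⊢ deadlocked
Partition-refinement fixed point:
  B0 = {s0}
  B1 = {s1}
  B2 = {s2, t2}
  B3 = {s3, t3}
  B4 = {t0}
  B5 = {t1}
s0 ∈ B0, t0 ∈ B4 → different blocks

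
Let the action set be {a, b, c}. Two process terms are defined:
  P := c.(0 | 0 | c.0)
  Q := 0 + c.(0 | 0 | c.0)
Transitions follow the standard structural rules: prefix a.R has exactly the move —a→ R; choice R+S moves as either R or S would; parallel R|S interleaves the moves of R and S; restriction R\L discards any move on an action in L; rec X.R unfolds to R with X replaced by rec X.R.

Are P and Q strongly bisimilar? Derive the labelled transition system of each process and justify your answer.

P's transition system — 3 states:
  m0 = c.(0 | 0 | c.0) → ··c··> m1
  m1 = 0 | 0 | c.0 → ··c··> m2
  m2 = 0 | 0 | 0 → stopped
Q's transition system — 3 states:
  n0 = 0 + c.(0 | 0 | c.0) → ··c··> n1
  n1 = 0 | 0 | c.0 → ··c··> n2
  n2 = 0 | 0 | 0 → stopped
Partition-refinement fixed point:
  B0 = {m0, n0}
  B1 = {m1, n1}
  B2 = {m2, n2}
m0 ∈ B0, n0 ∈ B0 → same block

YES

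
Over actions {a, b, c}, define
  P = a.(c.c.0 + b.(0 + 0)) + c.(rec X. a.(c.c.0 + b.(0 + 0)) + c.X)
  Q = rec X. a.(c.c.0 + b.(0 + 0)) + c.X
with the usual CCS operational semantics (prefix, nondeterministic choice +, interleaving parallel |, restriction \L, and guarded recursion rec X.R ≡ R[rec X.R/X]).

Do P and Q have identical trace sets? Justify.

LTS(P): 6 reachable states
  p0 = a.(c.c.0 + b.(0 + 0)) + c.(rec X. a.(c.c.0 + b.(0 + 0)) + c.X) ⊢ =a=> p1, =c=> p2
  p1 = c.c.0 + b.(0 + 0) ⊢ =b=> p3, =c=> p4
  p2 = rec X. a.(c.c.0 + b.(0 + 0)) + c.X ⊢ =a=> p1, =c=> p2
  p3 = 0 + 0 ⊢ ·
  p4 = c.0 ⊢ =c=> p5
  p5 = 0 ⊢ ·
LTS(Q): 5 reachable states
  q0 = rec X. a.(c.c.0 + b.(0 + 0)) + c.X ⊢ =a=> q1, =c=> q0
  q1 = c.c.0 + b.(0 + 0) ⊢ =b=> q2, =c=> q3
  q2 = 0 + 0 ⊢ ·
  q3 = c.0 ⊢ =c=> q4
  q4 = 0 ⊢ ·
Bisimilarity quotient blocks:
  B0 = {p0, p2, q0}
  B1 = {p1, q1}
  B2 = {p4, q3}
  B3 = {p3, p5, q2, q4}
p0 ∈ B0, q0 ∈ B0 → same block
Bisimilar ⇒ trace-equivalent.

YES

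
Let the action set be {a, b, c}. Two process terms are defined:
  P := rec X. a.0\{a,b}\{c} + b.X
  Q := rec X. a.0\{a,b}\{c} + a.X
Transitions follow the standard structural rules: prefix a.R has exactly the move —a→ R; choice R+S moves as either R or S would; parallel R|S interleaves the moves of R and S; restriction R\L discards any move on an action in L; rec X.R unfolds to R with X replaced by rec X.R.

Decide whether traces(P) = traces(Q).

Reachable graph of P (2 states):
  u0 = rec X. a.0\{a,b}\{c} + b.X → =a=> u1, =b=> u0
  u1 = 0\{a,b}\{c} → stopped
Reachable graph of Q (2 states):
  v0 = rec X. a.0\{a,b}\{c} + a.X → =a=> v0, =a=> v1
  v1 = 0\{a,b}\{c} → stopped
Trace ⟨b⟩ through P, begin at {u0}:
  after b @ step 1: {u0}
  P completes σ.
Trace ⟨b⟩ through Q, begin at {v0}:
  after b @ step 1: no successor for Q

NO — witness ⟨b⟩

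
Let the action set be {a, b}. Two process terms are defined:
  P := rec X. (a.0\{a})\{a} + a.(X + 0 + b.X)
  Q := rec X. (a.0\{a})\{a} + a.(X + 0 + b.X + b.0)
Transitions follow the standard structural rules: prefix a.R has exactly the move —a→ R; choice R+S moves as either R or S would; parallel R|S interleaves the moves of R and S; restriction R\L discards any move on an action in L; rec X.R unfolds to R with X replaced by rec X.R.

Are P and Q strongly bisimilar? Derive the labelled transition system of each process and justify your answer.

not bisimilar

Reachable graph of P (2 states):
  p0 = rec X. (a.0\{a})\{a} + a.(X + 0 + b.X) → ··a··> p1
  p1 = (rec X. (a.0\{a})\{a} + a.(X + 0 + b.X)) + 0 + b.(rec X. (a.0\{a})\{a} + a.(X + 0 + b.X)) → ··a··> p1, ··b··> p0
Reachable graph of Q (3 states):
  q0 = rec X. (a.0\{a})\{a} + a.(X + 0 + b.X + b.0) → ··a··> q1
  q1 = (rec X. (a.0\{a})\{a} + a.(X + 0 + b.X + b.0)) + 0 + b.(rec X. (a.0\{a})\{a} + a.(X + 0 + b.X + b.0)) + b.0 → ··a··> q1, ··b··> q0, ··b··> q2
  q2 = 0 → (no moves)
Bisimilarity quotient blocks:
  B0 = {p0}
  B1 = {p1}
  B2 = {q0}
  B3 = {q1}
  B4 = {q2}
p0 ∈ B0, q0 ∈ B2 → different blocks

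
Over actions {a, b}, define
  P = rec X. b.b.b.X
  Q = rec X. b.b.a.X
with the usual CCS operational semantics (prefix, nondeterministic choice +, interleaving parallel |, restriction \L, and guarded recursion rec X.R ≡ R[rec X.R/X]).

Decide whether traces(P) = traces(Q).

Reachable graph of P (3 states):
  m0 = rec X. b.b.b.X ⊢ --b--▸ m1
  m1 = b.b.(rec X. b.b.b.X) ⊢ --b--▸ m2
  m2 = b.(rec X. b.b.b.X) ⊢ --b--▸ m0
Reachable graph of Q (3 states):
  n0 = rec X. b.b.a.X ⊢ --b--▸ n1
  n1 = b.a.(rec X. b.b.a.X) ⊢ --b--▸ n2
  n2 = a.(rec X. b.b.a.X) ⊢ --a--▸ n0
Executing bbb from P (initial set {m0}):
  after b @ step 1: {m1}
  after b @ step 2: {m2}
  after b @ step 3: {m0}
  — P admits the full trace.
Executing bbb from Q (initial set {n0}):
  after b @ step 1: {n1}
  after b @ step 2: {n2}
  after b @ step 3: ∅  — Q cannot continue

NO — witness ⟨bbb⟩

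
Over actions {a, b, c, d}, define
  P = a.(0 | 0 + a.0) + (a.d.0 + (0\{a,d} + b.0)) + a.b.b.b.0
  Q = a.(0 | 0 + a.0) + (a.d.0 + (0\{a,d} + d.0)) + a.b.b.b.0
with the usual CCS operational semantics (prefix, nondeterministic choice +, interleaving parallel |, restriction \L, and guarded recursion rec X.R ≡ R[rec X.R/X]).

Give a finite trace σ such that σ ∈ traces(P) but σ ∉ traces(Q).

P's transition system — 7 states:
  s0 = a.(0 | 0 + a.0) + (a.d.0 + (0\{a,d} + b.0)) + a.b.b.b.0 | --a--▸ s1, --a--▸ s2, --a--▸ s3, --b--▸ s4
  s1 = 0 | 0 + a.0 | --a--▸ s4
  s2 = b.b.b.0 | --b--▸ s5
  s3 = d.0 | --d--▸ s4
  s4 = 0 | deadlocked
  s5 = b.b.0 | --b--▸ s6
  s6 = b.0 | --b--▸ s4
Q's transition system — 7 states:
  t0 = a.(0 | 0 + a.0) + (a.d.0 + (0\{a,d} + d.0)) + a.b.b.b.0 | --a--▸ t1, --a--▸ t2, --a--▸ t3, --d--▸ t4
  t1 = 0 | 0 + a.0 | --a--▸ t4
  t2 = b.b.b.0 | --b--▸ t5
  t3 = d.0 | --d--▸ t4
  t4 = 0 | deadlocked
  t5 = b.b.0 | --b--▸ t6
  t6 = b.0 | --b--▸ t4
Trace ⟨b⟩ through P, begin at {s0}:
  step 1 (b): {s4}
  — P admits the full trace.
Trace ⟨b⟩ through Q, begin at {t0}:
  step 1 (b): no successor for Q

b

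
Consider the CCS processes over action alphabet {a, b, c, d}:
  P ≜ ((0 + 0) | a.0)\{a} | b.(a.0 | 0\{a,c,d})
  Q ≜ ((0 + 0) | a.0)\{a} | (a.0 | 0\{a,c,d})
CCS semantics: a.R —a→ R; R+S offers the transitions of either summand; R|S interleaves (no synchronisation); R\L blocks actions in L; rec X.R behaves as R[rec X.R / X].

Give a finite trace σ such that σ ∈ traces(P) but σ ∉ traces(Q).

LTS(P): 3 reachable states
  p0 = ((0 + 0) | a.0)\{a} | b.(a.0 | 0\{a,c,d}) :: --b--▸ p1
  p1 = ((0 + 0) | a.0)\{a} | (a.0 | 0\{a,c,d}) :: --a--▸ p2
  p2 = ((0 + 0) | a.0)\{a} | (0 | 0\{a,c,d}) :: deadlocked
LTS(Q): 2 reachable states
  q0 = ((0 + 0) | a.0)\{a} | (a.0 | 0\{a,c,d}) :: --a--▸ q1
  q1 = ((0 + 0) | a.0)\{a} | (0 | 0\{a,c,d}) :: deadlocked
Trace ⟨b⟩ through P, begin at {p0}:
  step 1 (b): {p1}
  P completes σ.
Trace ⟨b⟩ through Q, begin at {q0}:
  step 1 (b): ∅ (Q stuck)

b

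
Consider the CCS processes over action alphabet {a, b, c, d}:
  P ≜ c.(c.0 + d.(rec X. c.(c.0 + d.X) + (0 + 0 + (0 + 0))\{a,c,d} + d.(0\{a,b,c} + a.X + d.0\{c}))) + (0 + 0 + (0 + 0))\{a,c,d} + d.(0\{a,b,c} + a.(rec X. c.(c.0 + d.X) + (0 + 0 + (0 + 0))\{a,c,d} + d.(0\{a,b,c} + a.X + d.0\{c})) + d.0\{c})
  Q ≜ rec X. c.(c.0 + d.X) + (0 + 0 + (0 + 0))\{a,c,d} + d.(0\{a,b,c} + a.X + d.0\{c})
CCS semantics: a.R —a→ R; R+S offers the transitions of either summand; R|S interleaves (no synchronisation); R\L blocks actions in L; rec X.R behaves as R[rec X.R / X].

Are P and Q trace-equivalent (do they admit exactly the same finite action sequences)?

Reachable graph of P (6 states):
  m0 = c.(c.0 + d.(rec X. c.(c.0 + d.X) + (0 + 0 + (0 + 0))\{a,c,d} + d.(0\{a,b,c} + a.X + d.0\{c}))) + (0 + 0 + (0 + 0))\{a,c,d} + d.(0\{a,b,c} + a.(rec X. c.(c.0 + d.X) + (0 + 0 + (0 + 0))\{a,c,d} + d.(0\{a,b,c} + a.X + d.0\{c})) + d.0\{c}) | --c--▸ m1, --d--▸ m2
  m1 = c.0 + d.(rec X. c.(c.0 + d.X) + (0 + 0 + (0 + 0))\{a,c,d} + d.(0\{a,b,c} + a.X + d.0\{c})) | --c--▸ m3, --d--▸ m4
  m2 = 0\{a,b,c} + a.(rec X. c.(c.0 + d.X) + (0 + 0 + (0 + 0))\{a,c,d} + d.(0\{a,b,c} + a.X + d.0\{c})) + d.0\{c} | --a--▸ m4, --d--▸ m5
  m3 = 0 | stopped
  m4 = rec X. c.(c.0 + d.X) + (0 + 0 + (0 + 0))\{a,c,d} + d.(0\{a,b,c} + a.X + d.0\{c}) | --c--▸ m1, --d--▸ m2
  m5 = 0\{c} | stopped
Reachable graph of Q (5 states):
  n0 = rec X. c.(c.0 + d.X) + (0 + 0 + (0 + 0))\{a,c,d} + d.(0\{a,b,c} + a.X + d.0\{c}) | --c--▸ n1, --d--▸ n2
  n1 = c.0 + d.(rec X. c.(c.0 + d.X) + (0 + 0 + (0 + 0))\{a,c,d} + d.(0\{a,b,c} + a.X + d.0\{c})) | --c--▸ n3, --d--▸ n0
  n2 = 0\{a,b,c} + a.(rec X. c.(c.0 + d.X) + (0 + 0 + (0 + 0))\{a,c,d} + d.(0\{a,b,c} + a.X + d.0\{c})) + d.0\{c} | --a--▸ n0, --d--▸ n4
  n3 = 0 | stopped
  n4 = 0\{c} | stopped
Coarsest stable partition (strong bisimilarity classes):
  B0 = {m0, m4, n0}
  B1 = {m1, n1}
  B2 = {m2, n2}
  B3 = {m3, m5, n3, n4}
m0 ∈ B0, n0 ∈ B0 → same block
Bisimilar ⇒ trace-equivalent.

traces(P) = traces(Q)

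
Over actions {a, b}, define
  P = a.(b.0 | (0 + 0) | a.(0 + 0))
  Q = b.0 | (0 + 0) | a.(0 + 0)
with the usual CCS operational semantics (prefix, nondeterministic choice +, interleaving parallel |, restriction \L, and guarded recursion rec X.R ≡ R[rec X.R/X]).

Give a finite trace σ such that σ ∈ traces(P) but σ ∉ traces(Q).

aa

LTS(P): 5 reachable states
  s0 = a.(b.0 | (0 + 0) | a.(0 + 0)) :: =a=> s1
  s1 = b.0 | (0 + 0) | a.(0 + 0) :: =a=> s2, =b=> s3
  s2 = b.0 | (0 + 0) | (0 + 0) :: =b=> s4
  s3 = 0 | (0 + 0) | a.(0 + 0) :: =a=> s4
  s4 = 0 | (0 + 0) | (0 + 0) :: stopped
LTS(Q): 4 reachable states
  t0 = b.0 | (0 + 0) | a.(0 + 0) :: =a=> t1, =b=> t2
  t1 = b.0 | (0 + 0) | (0 + 0) :: =b=> t3
  t2 = 0 | (0 + 0) | a.(0 + 0) :: =a=> t3
  t3 = 0 | (0 + 0) | (0 + 0) :: stopped
Executing aa from P (initial set {s0}):
  [1] a ⇒ {s1}
  [2] a ⇒ {s2}
  ✓ P
Executing aa from Q (initial set {t0}):
  [1] a ⇒ {t1}
  [2] a ⇒ ∅  — Q cannot continue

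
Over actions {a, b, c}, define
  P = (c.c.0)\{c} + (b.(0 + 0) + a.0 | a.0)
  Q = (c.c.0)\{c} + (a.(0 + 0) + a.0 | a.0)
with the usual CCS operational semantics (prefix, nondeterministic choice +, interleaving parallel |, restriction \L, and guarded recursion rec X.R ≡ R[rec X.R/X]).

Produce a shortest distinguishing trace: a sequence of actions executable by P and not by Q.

P's transition system — 5 states:
  p0 = (c.c.0)\{c} + (b.(0 + 0) + a.0 | a.0) | -a-> p1, -a-> p2, -b-> p3
  p1 = 0 | a.0 | -a-> p4
  p2 = a.0 | 0 | -a-> p4
  p3 = 0 + 0 | deadlocked
  p4 = 0 | 0 | deadlocked
Q's transition system — 5 states:
  q0 = (c.c.0)\{c} + (a.(0 + 0) + a.0 | a.0) | -a-> q1, -a-> q2, -a-> q3
  q1 = 0 + 0 | deadlocked
  q2 = 0 | a.0 | -a-> q4
  q3 = a.0 | 0 | -a-> q4
  q4 = 0 | 0 | deadlocked
Trace ⟨b⟩ through P, begin at {p0}:
  step 1 (b): {p3}
  P completes σ.
Trace ⟨b⟩ through Q, begin at {q0}:
  step 1 (b): ∅ (Q stuck)

b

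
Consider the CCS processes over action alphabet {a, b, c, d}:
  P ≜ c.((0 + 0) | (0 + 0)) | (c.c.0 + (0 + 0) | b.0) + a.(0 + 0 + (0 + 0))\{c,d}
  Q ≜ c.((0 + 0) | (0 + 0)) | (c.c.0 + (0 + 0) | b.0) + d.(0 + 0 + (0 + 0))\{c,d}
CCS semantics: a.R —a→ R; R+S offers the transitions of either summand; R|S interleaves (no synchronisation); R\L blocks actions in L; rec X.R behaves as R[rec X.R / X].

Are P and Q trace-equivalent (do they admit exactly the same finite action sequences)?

trace-distinct — witness ⟨a⟩

P's transition system — 9 states:
  p0 = c.((0 + 0) | (0 + 0)) | (c.c.0 + (0 + 0) | b.0) + a.(0 + 0 + (0 + 0))\{c,d} ⊢ -a-> p1, -b-> p2, -c-> p3, -c-> p4
  p1 = (0 + 0 + (0 + 0))\{c,d} ⊢ ∅
  p2 = c.((0 + 0) | (0 + 0)) | ((0 + 0) | 0) ⊢ -c-> p5
  p3 = (0 + 0) | (0 + 0) | (c.c.0 + (0 + 0) | b.0) ⊢ -b-> p5, -c-> p6
  p4 = c.((0 + 0) | (0 + 0)) | c.0 ⊢ -c-> p6, -c-> p7
  p5 = (0 + 0) | (0 + 0) | ((0 + 0) | 0) ⊢ ∅
  p6 = (0 + 0) | (0 + 0) | c.0 ⊢ -c-> p8
  p7 = c.((0 + 0) | (0 + 0)) | 0 ⊢ -c-> p8
  p8 = (0 + 0) | (0 + 0) | 0 ⊢ ∅
Q's transition system — 9 states:
  q0 = c.((0 + 0) | (0 + 0)) | (c.c.0 + (0 + 0) | b.0) + d.(0 + 0 + (0 + 0))\{c,d} ⊢ -b-> q1, -c-> q2, -c-> q3, -d-> q4
  q1 = c.((0 + 0) | (0 + 0)) | ((0 + 0) | 0) ⊢ -c-> q5
  q2 = (0 + 0) | (0 + 0) | (c.c.0 + (0 + 0) | b.0) ⊢ -b-> q5, -c-> q6
  q3 = c.((0 + 0) | (0 + 0)) | c.0 ⊢ -c-> q6, -c-> q7
  q4 = (0 + 0 + (0 + 0))\{c,d} ⊢ ∅
  q5 = (0 + 0) | (0 + 0) | ((0 + 0) | 0) ⊢ ∅
  q6 = (0 + 0) | (0 + 0) | c.0 ⊢ -c-> q8
  q7 = c.((0 + 0) | (0 + 0)) | 0 ⊢ -c-> q8
  q8 = (0 + 0) | (0 + 0) | 0 ⊢ ∅
Trace ⟨a⟩ through P, begin at {p0}:
  step 1 (a): {p1}
  — P admits the full trace.
Trace ⟨a⟩ through Q, begin at {q0}:
  step 1 (a): no successor for Q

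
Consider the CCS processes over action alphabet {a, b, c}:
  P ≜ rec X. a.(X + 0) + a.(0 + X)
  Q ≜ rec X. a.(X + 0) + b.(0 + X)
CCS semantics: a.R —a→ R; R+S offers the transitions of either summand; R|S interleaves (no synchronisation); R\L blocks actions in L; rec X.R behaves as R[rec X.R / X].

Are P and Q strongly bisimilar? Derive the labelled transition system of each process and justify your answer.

LTS(P): 3 reachable states
  s0 = rec X. a.(X + 0) + a.(0 + X) → --a--▸ s1, --a--▸ s2
  s1 = (rec X. a.(X + 0) + a.(0 + X)) + 0 → --a--▸ s1, --a--▸ s2
  s2 = 0 + (rec X. a.(X + 0) + a.(0 + X)) → --a--▸ s1, --a--▸ s2
LTS(Q): 3 reachable states
  t0 = rec X. a.(X + 0) + b.(0 + X) → --a--▸ t1, --b--▸ t2
  t1 = (rec X. a.(X + 0) + b.(0 + X)) + 0 → --a--▸ t1, --b--▸ t2
  t2 = 0 + (rec X. a.(X + 0) + b.(0 + X)) → --a--▸ t1, --b--▸ t2
Bisimilarity quotient blocks:
  B0 = {s0, s1, s2}
  B1 = {t0, t1, t2}
s0 ∈ B0, t0 ∈ B1 → different blocks

P ≁ Q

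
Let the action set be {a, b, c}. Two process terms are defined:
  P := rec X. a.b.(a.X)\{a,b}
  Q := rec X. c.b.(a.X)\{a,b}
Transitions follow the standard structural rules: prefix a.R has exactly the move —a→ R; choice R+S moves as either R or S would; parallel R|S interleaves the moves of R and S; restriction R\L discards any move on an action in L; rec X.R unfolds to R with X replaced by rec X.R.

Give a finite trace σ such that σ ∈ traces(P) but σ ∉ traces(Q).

Reachable graph of P (3 states):
  p0 = rec X. a.b.(a.X)\{a,b} :: —a→ p1
  p1 = b.(a.(rec X. a.b.(a.X)\{a,b}))\{a,b} :: —b→ p2
  p2 = (a.(rec X. a.b.(a.X)\{a,b}))\{a,b} :: ∅
Reachable graph of Q (3 states):
  q0 = rec X. c.b.(a.X)\{a,b} :: —c→ q1
  q1 = b.(a.(rec X. c.b.(a.X)\{a,b}))\{a,b} :: —b→ q2
  q2 = (a.(rec X. c.b.(a.X)\{a,b}))\{a,b} :: ∅
Executing a from P (initial set {p0}):
  step 1 (a): {p1}
  — P admits the full trace.
Executing a from Q (initial set {q0}):
  step 1 (a): no successor for Q

a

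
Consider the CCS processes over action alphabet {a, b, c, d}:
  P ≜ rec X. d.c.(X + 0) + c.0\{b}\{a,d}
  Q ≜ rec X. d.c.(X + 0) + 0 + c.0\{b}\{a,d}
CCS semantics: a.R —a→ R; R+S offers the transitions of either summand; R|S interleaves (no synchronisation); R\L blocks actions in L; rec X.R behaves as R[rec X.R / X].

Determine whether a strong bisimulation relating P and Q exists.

bisimilar

LTS(P): 4 reachable states
  u0 = rec X. d.c.(X + 0) + c.0\{b}\{a,d} ⊢ --c--▸ u1, --d--▸ u2
  u1 = 0\{b}\{a,d} ⊢ (no moves)
  u2 = c.((rec X. d.c.(X + 0) + c.0\{b}\{a,d}) + 0) ⊢ --c--▸ u3
  u3 = (rec X. d.c.(X + 0) + c.0\{b}\{a,d}) + 0 ⊢ --c--▸ u1, --d--▸ u2
LTS(Q): 4 reachable states
  v0 = rec X. d.c.(X + 0) + 0 + c.0\{b}\{a,d} ⊢ --c--▸ v1, --d--▸ v2
  v1 = 0\{b}\{a,d} ⊢ (no moves)
  v2 = c.((rec X. d.c.(X + 0) + 0 + c.0\{b}\{a,d}) + 0) ⊢ --c--▸ v3
  v3 = (rec X. d.c.(X + 0) + 0 + c.0\{b}\{a,d}) + 0 ⊢ --c--▸ v1, --d--▸ v2
Bisimilarity quotient blocks:
  B0 = {u0, u3, v0, v3}
  B1 = {u1, v1}
  B2 = {u2, v2}
u0 ∈ B0, v0 ∈ B0 → same block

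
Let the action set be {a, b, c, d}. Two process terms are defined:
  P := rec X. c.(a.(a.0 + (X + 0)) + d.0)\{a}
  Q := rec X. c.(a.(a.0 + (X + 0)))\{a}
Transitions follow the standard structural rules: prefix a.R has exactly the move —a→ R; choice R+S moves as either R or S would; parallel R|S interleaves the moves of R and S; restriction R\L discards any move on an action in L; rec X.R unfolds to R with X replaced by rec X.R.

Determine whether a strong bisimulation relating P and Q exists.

LTS(P): 3 reachable states
  m0 = rec X. c.(a.(a.0 + (X + 0)) + d.0)\{a} → =c=> m1
  m1 = (a.(a.0 + ((rec X. c.(a.(a.0 + (X + 0)) + d.0)\{a}) + 0)) + d.0)\{a} → =d=> m2
  m2 = 0\{a} → ·
LTS(Q): 2 reachable states
  n0 = rec X. c.(a.(a.0 + (X + 0)))\{a} → =c=> n1
  n1 = (a.(a.0 + ((rec X. c.(a.(a.0 + (X + 0)))\{a}) + 0)))\{a} → ·
Partition-refinement fixed point:
  B0 = {m0}
  B1 = {m1}
  B2 = {m2, n1}
  B3 = {n0}
m0 ∈ B0, n0 ∈ B3 → different blocks

NO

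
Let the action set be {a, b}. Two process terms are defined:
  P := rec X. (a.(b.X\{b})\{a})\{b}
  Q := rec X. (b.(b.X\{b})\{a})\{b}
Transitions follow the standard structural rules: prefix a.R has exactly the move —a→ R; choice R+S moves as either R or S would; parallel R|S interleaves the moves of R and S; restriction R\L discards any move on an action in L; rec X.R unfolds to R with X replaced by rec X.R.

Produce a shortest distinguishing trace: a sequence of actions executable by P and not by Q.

P's transition system — 2 states:
  p0 = rec X. (a.(b.X\{b})\{a})\{b} :: --a--▸ p1
  p1 = (b.(rec X. (a.(b.X\{b})\{a})\{b})\{b})\{a}\{b} :: ·
Q's transition system — 1 states:
  q0 = rec X. (b.(b.X\{b})\{a})\{b} :: ·
Run σ = ⟨a⟩ on P: start {p0}
  step 1 (a): {p1}
  — P admits the full trace.
Run σ = ⟨a⟩ on Q: start {q0}
  step 1 (a): ∅  — Q cannot continue

a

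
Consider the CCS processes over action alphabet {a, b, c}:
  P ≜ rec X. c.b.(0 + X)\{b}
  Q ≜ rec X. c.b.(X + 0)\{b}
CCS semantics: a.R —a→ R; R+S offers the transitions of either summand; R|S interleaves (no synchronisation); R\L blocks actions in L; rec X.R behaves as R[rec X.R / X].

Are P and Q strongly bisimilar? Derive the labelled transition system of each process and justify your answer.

Reachable graph of P (4 states):
  m0 = rec X. c.b.(0 + X)\{b} ⊢ ··c··> m1
  m1 = b.(0 + (rec X. c.b.(0 + X)\{b}))\{b} ⊢ ··b··> m2
  m2 = (0 + (rec X. c.b.(0 + X)\{b}))\{b} ⊢ ··c··> m3
  m3 = (b.(0 + (rec X. c.b.(0 + X)\{b}))\{b})\{b} ⊢ (no moves)
Reachable graph of Q (4 states):
  n0 = rec X. c.b.(X + 0)\{b} ⊢ ··c··> n1
  n1 = b.((rec X. c.b.(X + 0)\{b}) + 0)\{b} ⊢ ··b··> n2
  n2 = ((rec X. c.b.(X + 0)\{b}) + 0)\{b} ⊢ ··c··> n3
  n3 = (b.((rec X. c.b.(X + 0)\{b}) + 0)\{b})\{b} ⊢ (no moves)
Bisimilarity quotient blocks:
  B0 = {m0, n0}
  B1 = {m1, n1}
  B2 = {m2, n2}
  B3 = {m3, n3}
m0 ∈ B0, n0 ∈ B0 → same block

YES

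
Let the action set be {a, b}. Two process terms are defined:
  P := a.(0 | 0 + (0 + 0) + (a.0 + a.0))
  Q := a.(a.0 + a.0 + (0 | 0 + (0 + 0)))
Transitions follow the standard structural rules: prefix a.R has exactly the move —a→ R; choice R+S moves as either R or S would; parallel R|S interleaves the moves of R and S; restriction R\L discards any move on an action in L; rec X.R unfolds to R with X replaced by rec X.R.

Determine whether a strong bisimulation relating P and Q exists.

P ~ Q

LTS(P): 3 reachable states
  s0 = a.(0 | 0 + (0 + 0) + (a.0 + a.0)) ⊢ —a→ s1
  s1 = 0 | 0 + (0 + 0) + (a.0 + a.0) ⊢ —a→ s2
  s2 = 0 ⊢ (no moves)
LTS(Q): 3 reachable states
  t0 = a.(a.0 + a.0 + (0 | 0 + (0 + 0))) ⊢ —a→ t1
  t1 = a.0 + a.0 + (0 | 0 + (0 + 0)) ⊢ —a→ t2
  t2 = 0 ⊢ (no moves)
Coarsest stable partition (strong bisimilarity classes):
  B0 = {s0, t0}
  B1 = {s1, t1}
  B2 = {s2, t2}
s0 ∈ B0, t0 ∈ B0 → same block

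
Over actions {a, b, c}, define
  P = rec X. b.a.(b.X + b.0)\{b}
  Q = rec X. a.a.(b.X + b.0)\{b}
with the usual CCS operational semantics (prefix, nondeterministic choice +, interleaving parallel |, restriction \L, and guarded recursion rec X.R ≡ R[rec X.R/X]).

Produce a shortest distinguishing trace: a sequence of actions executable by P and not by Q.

b

Reachable graph of P (3 states):
  p0 = rec X. b.a.(b.X + b.0)\{b} has moves -b-> p1
  p1 = a.(b.(rec X. b.a.(b.X + b.0)\{b}) + b.0)\{b} has moves -a-> p2
  p2 = (b.(rec X. b.a.(b.X + b.0)\{b}) + b.0)\{b} has moves (no moves)
Reachable graph of Q (3 states):
  q0 = rec X. a.a.(b.X + b.0)\{b} has moves -a-> q1
  q1 = a.(b.(rec X. a.a.(b.X + b.0)\{b}) + b.0)\{b} has moves -a-> q2
  q2 = (b.(rec X. a.a.(b.X + b.0)\{b}) + b.0)\{b} has moves (no moves)
Run σ = ⟨b⟩ on P: start {p0}
  [1] b ⇒ {p1}
  P completes σ.
Run σ = ⟨b⟩ on Q: start {q0}
  [1] b ⇒ ∅ (Q stuck)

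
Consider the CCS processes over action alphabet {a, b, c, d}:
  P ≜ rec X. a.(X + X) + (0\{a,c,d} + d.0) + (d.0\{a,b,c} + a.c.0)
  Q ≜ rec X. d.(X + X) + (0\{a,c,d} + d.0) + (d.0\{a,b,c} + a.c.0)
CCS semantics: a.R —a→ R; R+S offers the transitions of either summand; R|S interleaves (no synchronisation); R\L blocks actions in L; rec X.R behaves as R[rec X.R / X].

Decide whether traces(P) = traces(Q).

traces(P) ≠ traces(Q) — witness ⟨aa⟩

P's transition system — 5 states:
  s0 = rec X. a.(X + X) + (0\{a,c,d} + d.0) + (d.0\{a,b,c} + a.c.0) has moves --a--▸ s1, --a--▸ s2, --d--▸ s3, --d--▸ s4
  s1 = (rec X. a.(X + X) + (0\{a,c,d} + d.0) + (d.0\{a,b,c} + a.c.0)) + (rec X. a.(X + X) + (0\{a,c,d} + d.0) + (d.0\{a,b,c} + a.c.0)) has moves --a--▸ s1, --a--▸ s2, --d--▸ s3, --d--▸ s4
  s2 = c.0 has moves --c--▸ s3
  s3 = 0 has moves ·
  s4 = 0\{a,b,c} has moves ·
Q's transition system — 5 states:
  t0 = rec X. d.(X + X) + (0\{a,c,d} + d.0) + (d.0\{a,b,c} + a.c.0) has moves --a--▸ t1, --d--▸ t2, --d--▸ t3, --d--▸ t4
  t1 = c.0 has moves --c--▸ t3
  t2 = (rec X. d.(X + X) + (0\{a,c,d} + d.0) + (d.0\{a,b,c} + a.c.0)) + (rec X. d.(X + X) + (0\{a,c,d} + d.0) + (d.0\{a,b,c} + a.c.0)) has moves --a--▸ t1, --d--▸ t2, --d--▸ t3, --d--▸ t4
  t3 = 0 has moves ·
  t4 = 0\{a,b,c} has moves ·
Executing aa from P (initial set {s0}):
  step 1 (a): {s1, s2}
  step 2 (a): {s1, s2}
  ✓ P
Executing aa from Q (initial set {t0}):
  step 1 (a): {t1}
  step 2 (a): ∅  — Q cannot continue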